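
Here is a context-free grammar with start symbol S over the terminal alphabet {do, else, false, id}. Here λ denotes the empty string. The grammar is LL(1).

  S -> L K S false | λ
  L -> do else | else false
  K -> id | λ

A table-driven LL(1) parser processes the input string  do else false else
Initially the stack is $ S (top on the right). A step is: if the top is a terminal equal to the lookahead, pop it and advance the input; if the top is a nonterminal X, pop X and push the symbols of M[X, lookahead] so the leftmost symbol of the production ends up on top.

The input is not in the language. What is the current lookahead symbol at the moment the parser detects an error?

step 1: stack=$ S  input=do else false else $  — expand S -> L K S false
step 2: stack=$ false S K L  input=do else false else $  — expand L -> do else
step 3: stack=$ false S K else do  input=do else false else $  — match do
step 4: stack=$ false S K else  input=else false else $  — match else
step 5: stack=$ false S K  input=false else $  — expand K -> λ
step 6: stack=$ false S  input=false else $  — expand S -> λ
step 7: stack=$ false  input=false else $  — match false
step 8: stack=$  input=else $  — error: stack empty but input remains

else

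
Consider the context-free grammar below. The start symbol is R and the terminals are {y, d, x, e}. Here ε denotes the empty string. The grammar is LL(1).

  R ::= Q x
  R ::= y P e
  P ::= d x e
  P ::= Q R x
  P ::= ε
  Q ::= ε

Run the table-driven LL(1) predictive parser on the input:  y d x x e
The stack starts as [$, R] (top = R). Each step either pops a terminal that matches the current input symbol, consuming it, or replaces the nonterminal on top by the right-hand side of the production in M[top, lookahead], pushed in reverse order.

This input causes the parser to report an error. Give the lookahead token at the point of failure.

     Stack      Input        Action
  1  $ R        y d x x e $  expand R ::= y P e
  2  $ e P y    y d x x e $  match y
  3  $ e P      d x x e $    expand P ::= d x e
  4  $ e e x d  d x x e $    match d
  5  $ e e x    x x e $      match x
  6  $ e e      x e $        error: top is terminal e but lookahead is x

x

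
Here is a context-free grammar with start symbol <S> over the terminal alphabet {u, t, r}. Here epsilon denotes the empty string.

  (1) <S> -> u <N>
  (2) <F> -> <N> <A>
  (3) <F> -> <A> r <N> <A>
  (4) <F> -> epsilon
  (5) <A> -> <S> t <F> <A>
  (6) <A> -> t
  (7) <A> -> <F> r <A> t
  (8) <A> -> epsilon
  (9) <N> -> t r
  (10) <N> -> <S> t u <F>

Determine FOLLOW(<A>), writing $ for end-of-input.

FIRST(<S>): from <S>->u <N> we get {u}. So FIRST(<S>) = {u}.
FIRST(<N>): from <N>->t r we get {t}; from <N>-><S> t u <F> we get {u}. So FIRST(<N>) = {t, u}.
FIRST(<F>): from <F>-><N> <A> we get {t, u}; from <F>-><A> r <N> <A> we get {r, t, u}; from <F>->epsilon we get {epsilon}. So FIRST(<F>) = {epsilon, r, t, u}.
FIRST(<A>): from <A>-><S> t <F> <A> we get {u}; from <A>->t we get {t}; from <A>-><F> r <A> t we get {r, t, u}; from <A>->epsilon we get {epsilon}. So FIRST(<A>) = {epsilon, r, t, u}.
FOLLOW(<S>) includes $ since <S> is the start symbol.
FOLLOW(<S>): in <A>-><S> t <F> <A>, <S> is followed by t <F> <A> with FIRST {t}; in <N>-><S> t u <F>, <S> is followed by t u <F> with FIRST {t}. Thus FOLLOW(<S>) = {$, t}.
FOLLOW(<F>): in <A>-><S> t <F> <A>, <F> is followed by <A> with FIRST {epsilon, r, t, u}; in <A>-><S> t <F> <A>, the suffix after <F> is nullable, so FOLLOW(<F>) ⊇ FOLLOW(<A>) = {$, r, t, u}; in <A>-><F> r <A> t, <F> is followed by r <A> t with FIRST {r}; in <N>-><S> t u <F>, the suffix after <F> is empty, so FOLLOW(<F>) ⊇ FOLLOW(<N>) = {$, r, t, u}. Thus FOLLOW(<F>) = {$, r, t, u}.
FOLLOW(<A>): in <F>-><N> <A>, the suffix after <A> is empty, so FOLLOW(<A>) ⊇ FOLLOW(<F>) = {$, r, t, u}; in <F>-><A> r <N> <A> (occurrence 1), <A> is followed by r <N> <A> with FIRST {r}; in <F>-><A> r <N> <A> (occurrence 2), the suffix after <A> is empty, so FOLLOW(<A>) ⊇ FOLLOW(<F>) = {$, r, t, u}; in <A>-><S> t <F> <A>, the suffix after <A> is empty (adds nothing new); in <A>-><F> r <A> t, <A> is followed by t with FIRST {t}. Thus FOLLOW(<A>) = {$, r, t, u}.
FOLLOW(<N>): in <S>->u <N>, the suffix after <N> is empty, so FOLLOW(<N>) ⊇ FOLLOW(<S>) = {$, t}; in <F>-><N> <A>, <N> is followed by <A> with FIRST {epsilon, r, t, u}; in <F>-><N> <A>, the suffix after <N> is nullable, so FOLLOW(<N>) ⊇ FOLLOW(<F>) = {$, r, t, u}; in <F>-><A> r <N> <A>, <N> is followed by <A> with FIRST {epsilon, r, t, u}; in <F>-><A> r <N> <A>, the suffix after <N> is nullable, so FOLLOW(<N>) ⊇ FOLLOW(<F>) = {$, r, t, u}. Thus FOLLOW(<N>) = {$, r, t, u}.

{$, r, t, u}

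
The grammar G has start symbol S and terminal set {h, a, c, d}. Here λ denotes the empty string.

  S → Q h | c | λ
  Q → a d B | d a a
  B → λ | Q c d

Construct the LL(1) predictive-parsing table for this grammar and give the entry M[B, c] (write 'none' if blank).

FIRST(Q): from Q→a d B we get {a}; from Q→d a a we get {d}. So FIRST(Q) = {a, d}.
FIRST(S): from S→Q h we get {a, d}; from S→c we get {c}; from S→λ we get {λ}. So FIRST(S) = {λ, a, c, d}.
FIRST(B): from B→λ we get {λ}; from B→Q c d we get {a, d}. So FIRST(B) = {λ, a, d}.
FOLLOW(S) includes $ since S is the start symbol.
FOLLOW(Q): in S→Q h, Q is followed by h with FIRST {h}; in B→Q c d, Q is followed by c d with FIRST {c}. Thus FOLLOW(Q) = {c, h}.
FOLLOW(B): in Q→a d B, the suffix after B is empty, so FOLLOW(B) ⊇ FOLLOW(Q) = {c, h}. Thus FOLLOW(B) = {c, h}.
For B → λ: FIRST(λ) = {λ}, so it goes in M[B, t] for t ∈ {}; since λ ∈ FIRST, also for every t ∈ FOLLOW(B) = {c, h}.
For B → Q c d: FIRST(Q c d) = {a, d}, so it goes in M[B, t] for t ∈ {a, d}.

B → λ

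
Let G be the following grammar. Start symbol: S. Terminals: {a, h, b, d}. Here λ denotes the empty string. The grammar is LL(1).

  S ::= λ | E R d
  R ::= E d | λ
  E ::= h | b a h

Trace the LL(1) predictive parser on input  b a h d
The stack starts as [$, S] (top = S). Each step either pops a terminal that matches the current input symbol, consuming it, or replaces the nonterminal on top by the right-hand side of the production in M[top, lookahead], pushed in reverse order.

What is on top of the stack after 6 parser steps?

     Stack        Input      Action
  1  $ S          b a h d $  expand S ::= E R d
  2  $ d R E      b a h d $  expand E ::= b a h
  3  $ d R h a b  b a h d $  match b
  4  $ d R h a    a h d $    match a
  5  $ d R h      h d $      match h
  6  $ d R        d $        expand R ::= λ
Stack after step 6: $ d (top = d).

d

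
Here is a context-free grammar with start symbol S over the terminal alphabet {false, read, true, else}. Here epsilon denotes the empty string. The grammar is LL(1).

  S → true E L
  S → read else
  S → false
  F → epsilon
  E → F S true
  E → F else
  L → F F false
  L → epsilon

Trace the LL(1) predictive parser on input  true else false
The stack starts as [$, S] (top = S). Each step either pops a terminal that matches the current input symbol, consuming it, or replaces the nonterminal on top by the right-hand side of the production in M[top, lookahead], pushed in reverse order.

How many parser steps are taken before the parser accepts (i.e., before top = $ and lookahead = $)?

     Stack        Input              Action
  1  $ S          true else false $  expand S → true E L
  2  $ L E true   true else false $  match true
  3  $ L E        else false $       expand E → F else
  4  $ L else F   else false $       expand F → epsilon
  5  $ L else     else false $       match else
  6  $ L          false $            expand L → F F false
  7  $ false F F  false $            expand F → epsilon
  8  $ false F    false $            expand F → epsilon
  9  $ false      false $            match false
Accept reached after 9 steps.

9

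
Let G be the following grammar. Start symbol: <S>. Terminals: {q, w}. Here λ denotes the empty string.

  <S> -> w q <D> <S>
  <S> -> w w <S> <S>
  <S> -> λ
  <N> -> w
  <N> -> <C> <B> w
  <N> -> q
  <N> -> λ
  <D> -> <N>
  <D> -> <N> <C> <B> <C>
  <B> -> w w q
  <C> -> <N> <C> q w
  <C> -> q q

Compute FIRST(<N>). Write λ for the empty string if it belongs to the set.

{λ, q, w}

FIRST(<S>): from <S>->w q <D> <S> we get {w}; from <S>->w w <S> <S> we get {w}; from <S>->λ we get {λ}. So FIRST(<S>) = {λ, w}.
FIRST(<B>): from <B>->w w q we get {w}. So FIRST(<B>) = {w}.
FIRST(<N>): from <N>->w we get {w}; from <N>-><C> <B> w we get {q, w}; from <N>->q we get {q}; from <N>->λ we get {λ}. So FIRST(<N>) = {λ, q, w}.
FIRST(<C>): from <C>-><N> <C> q w we get {q, w}; from <C>->q q we get {q}. So FIRST(<C>) = {q, w}.
FIRST(<D>): from <D>-><N> we get {λ, q, w}; from <D>-><N> <C> <B> <C> we get {q, w}. So FIRST(<D>) = {λ, q, w}.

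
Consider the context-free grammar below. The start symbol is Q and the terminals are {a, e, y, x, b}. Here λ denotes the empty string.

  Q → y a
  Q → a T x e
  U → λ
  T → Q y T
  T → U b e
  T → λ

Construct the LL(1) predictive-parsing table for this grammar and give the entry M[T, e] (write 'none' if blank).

none

FIRST(Q) = {a, y}
FIRST(U) = {λ}
FIRST(T) = {λ, a, b, y}  (via Q y T, U b e)
FOLLOW(Q) includes $ since Q is the start symbol.
FOLLOW(T): in Q→a T x e, T is followed by x e with FIRST {x}; in T→Q y T, the suffix after T is empty (adds nothing new). Thus FOLLOW(T) = {x}.
For T → Q y T: FIRST(Q y T) = {a, y}, so it goes in M[T, t] for t ∈ {a, y}.
For T → U b e: FIRST(U b e) = {b}, so it goes in M[T, t] for t ∈ {b}.
For T → λ: FIRST(λ) = {λ}, so it goes in M[T, t] for t ∈ {}; since λ ∈ FIRST, also for every t ∈ FOLLOW(T) = {x}.
None of these place a production in M[T, e].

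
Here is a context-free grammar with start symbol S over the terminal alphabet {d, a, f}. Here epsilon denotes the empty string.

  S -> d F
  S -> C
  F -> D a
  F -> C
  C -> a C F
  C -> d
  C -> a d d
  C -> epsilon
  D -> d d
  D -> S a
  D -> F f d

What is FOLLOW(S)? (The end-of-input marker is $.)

FIRST(C): from C->a C F we get {a}; from C->d we get {d}; from C->a d d we get {a}; from C->epsilon we get {epsilon}. So FIRST(C) = {epsilon, a, d}.
FIRST(S): from S->d F we get {d}; from S->C we get {epsilon, a, d}. So FIRST(S) = {epsilon, a, d}.
FIRST(F): from F->D a we get {a, d, f}; from F->C we get {epsilon, a, d}. So FIRST(F) = {epsilon, a, d, f}.
FIRST(D): from D->d d we get {d}; from D->S a we get {a, d}; from D->F f d we get {a, d, f}. So FIRST(D) = {a, d, f}.
FOLLOW(S) includes $ since S is the start symbol.
FOLLOW(S): in D->S a, S is followed by a with FIRST {a}. Thus FOLLOW(S) = {$, a}.
FOLLOW(D): in F->D a, D is followed by a with FIRST {a}. Thus FOLLOW(D) = {a}.
FOLLOW(F): in S->d F, the suffix after F is empty, so FOLLOW(F) ⊇ FOLLOW(S) = {$, a}; in C->a C F, the suffix after F is empty, so FOLLOW(F) ⊇ FOLLOW(C) = {$, a, d, f}; in D->F f d, F is followed by f d with FIRST {f}. Thus FOLLOW(F) = {$, a, d, f}.
FOLLOW(C): in S->C, the suffix after C is empty, so FOLLOW(C) ⊇ FOLLOW(S) = {$, a}; in F->C, the suffix after C is empty, so FOLLOW(C) ⊇ FOLLOW(F) = {$, a, d, f}; in C->a C F, C is followed by F with FIRST {epsilon, a, d, f}; in C->a C F, the suffix after C is nullable (adds nothing new). Thus FOLLOW(C) = {$, a, d, f}.

{$, a}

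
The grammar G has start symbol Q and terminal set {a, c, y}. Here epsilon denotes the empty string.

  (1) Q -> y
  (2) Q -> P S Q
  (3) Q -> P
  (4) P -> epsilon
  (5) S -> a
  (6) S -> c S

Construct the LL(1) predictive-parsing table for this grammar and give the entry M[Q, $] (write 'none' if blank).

Q -> P

FIRST(P): from P->epsilon we get {epsilon}. So FIRST(P) = {epsilon}.
FIRST(S): from S->a we get {a}; from S->c S we get {c}. So FIRST(S) = {a, c}.
FIRST(Q): from Q->y we get {y}; from Q->P S Q we get {a, c}; from Q->P we get {epsilon}. So FIRST(Q) = {epsilon, a, c, y}.
FOLLOW(Q) includes $ since Q is the start symbol.
FOLLOW(Q): in Q->P S Q, the suffix after Q is empty (adds nothing new). Thus FOLLOW(Q) = {$}.
For Q -> y: FIRST(y) = {y}, so it goes in M[Q, t] for t ∈ {y}.
For Q -> P S Q: FIRST(P S Q) = {a, c}, so it goes in M[Q, t] for t ∈ {a, c}.
For Q -> P: FIRST(P) = {epsilon}, so it goes in M[Q, t] for t ∈ {}; since epsilon ∈ FIRST, also for every t ∈ FOLLOW(Q) = {$}.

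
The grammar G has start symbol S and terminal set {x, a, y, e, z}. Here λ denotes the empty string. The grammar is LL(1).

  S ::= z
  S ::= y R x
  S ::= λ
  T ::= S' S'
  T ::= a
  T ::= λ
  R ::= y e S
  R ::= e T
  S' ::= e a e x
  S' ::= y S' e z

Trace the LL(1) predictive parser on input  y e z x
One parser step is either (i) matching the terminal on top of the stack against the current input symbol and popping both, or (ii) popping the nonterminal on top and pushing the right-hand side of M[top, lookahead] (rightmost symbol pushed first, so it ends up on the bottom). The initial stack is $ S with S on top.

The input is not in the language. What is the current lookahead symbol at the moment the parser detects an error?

     Stack    Input      Action
  1  $ S      y e z x $  expand S ::= y R x
  2  $ x R y  y e z x $  match y
  3  $ x R    e z x $    expand R ::= e T
  4  $ x T e  e z x $    match e
  5  $ x T    z x $      error: M[T, z] is empty

z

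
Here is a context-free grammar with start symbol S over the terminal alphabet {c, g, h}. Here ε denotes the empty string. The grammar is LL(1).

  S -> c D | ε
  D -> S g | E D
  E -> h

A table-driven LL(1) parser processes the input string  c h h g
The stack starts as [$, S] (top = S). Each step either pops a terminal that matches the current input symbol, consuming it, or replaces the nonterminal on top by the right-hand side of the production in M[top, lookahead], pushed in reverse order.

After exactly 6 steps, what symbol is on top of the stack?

E

step 1: stack=$ S  input=c h h g $  — expand S -> c D
step 2: stack=$ D c  input=c h h g $  — match c
step 3: stack=$ D  input=h h g $  — expand D -> E D
step 4: stack=$ D E  input=h h g $  — expand E -> h
step 5: stack=$ D h  input=h h g $  — match h
step 6: stack=$ D  input=h g $  — expand D -> E D
Stack after step 6: $ D E (top = E).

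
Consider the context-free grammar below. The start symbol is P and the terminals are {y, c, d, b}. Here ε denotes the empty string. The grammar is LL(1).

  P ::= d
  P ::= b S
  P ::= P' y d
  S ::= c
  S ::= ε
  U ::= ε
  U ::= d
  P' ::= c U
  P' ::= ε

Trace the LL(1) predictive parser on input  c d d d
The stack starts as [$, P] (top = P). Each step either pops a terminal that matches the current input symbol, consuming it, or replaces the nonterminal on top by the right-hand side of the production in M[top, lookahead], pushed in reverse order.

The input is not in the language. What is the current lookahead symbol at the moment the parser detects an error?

d

     Stack      Input      Action
  1  $ P        c d d d $  expand P ::= P' y d
  2  $ d y P'   c d d d $  expand P' ::= c U
  3  $ d y U c  c d d d $  match c
  4  $ d y U    d d d $    expand U ::= d
  5  $ d y d    d d d $    match d
  6  $ d y      d d $      error: top is terminal y but lookahead is d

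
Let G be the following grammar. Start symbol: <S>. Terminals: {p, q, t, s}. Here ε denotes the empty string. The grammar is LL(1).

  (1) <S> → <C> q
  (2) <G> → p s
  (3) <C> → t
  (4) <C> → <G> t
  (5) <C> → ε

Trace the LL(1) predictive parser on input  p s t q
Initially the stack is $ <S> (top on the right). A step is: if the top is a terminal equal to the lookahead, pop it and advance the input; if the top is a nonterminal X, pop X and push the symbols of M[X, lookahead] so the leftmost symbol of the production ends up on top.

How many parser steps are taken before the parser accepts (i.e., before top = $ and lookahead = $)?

step 1: stack=$ <S>  input=p s t q $  — expand <S> → <C> q
step 2: stack=$ q <C>  input=p s t q $  — expand <C> → <G> t
step 3: stack=$ q t <G>  input=p s t q $  — expand <G> → p s
step 4: stack=$ q t s p  input=p s t q $  — match p
step 5: stack=$ q t s  input=s t q $  — match s
step 6: stack=$ q t  input=t q $  — match t
step 7: stack=$ q  input=q $  — match q
Accept reached after 7 steps.

7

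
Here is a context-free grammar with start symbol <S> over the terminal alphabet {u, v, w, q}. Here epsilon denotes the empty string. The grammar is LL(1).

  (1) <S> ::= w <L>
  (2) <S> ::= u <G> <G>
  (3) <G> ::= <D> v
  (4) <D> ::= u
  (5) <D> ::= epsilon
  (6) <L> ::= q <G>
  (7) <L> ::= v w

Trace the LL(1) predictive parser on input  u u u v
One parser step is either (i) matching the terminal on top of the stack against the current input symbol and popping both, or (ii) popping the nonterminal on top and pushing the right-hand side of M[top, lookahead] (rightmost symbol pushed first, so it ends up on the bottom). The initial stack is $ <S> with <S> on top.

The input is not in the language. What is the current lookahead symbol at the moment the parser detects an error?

step 1: stack=$ <S>  input=u u u v $  — expand <S> ::= u <G> <G>
step 2: stack=$ <G> <G> u  input=u u u v $  — match u
step 3: stack=$ <G> <G>  input=u u v $  — expand <G> ::= <D> v
step 4: stack=$ <G> v <D>  input=u u v $  — expand <D> ::= u
step 5: stack=$ <G> v u  input=u u v $  — match u
step 6: stack=$ <G> v  input=u v $  — error: top is terminal v but lookahead is u

u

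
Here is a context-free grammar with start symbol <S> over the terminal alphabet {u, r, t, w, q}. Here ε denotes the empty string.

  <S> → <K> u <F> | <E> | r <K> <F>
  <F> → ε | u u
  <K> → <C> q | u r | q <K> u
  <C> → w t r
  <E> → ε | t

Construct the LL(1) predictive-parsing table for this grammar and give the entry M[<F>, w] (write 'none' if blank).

none

FIRST(<F>) = {ε, u}
FIRST(<C>) = {w}
FIRST(<E>) = {ε, t}
FIRST(<K>) = {q, u, w}  (via <C> q)
FIRST(<S>) = {ε, q, r, t, u, w}  (via <K> u <F>, <E>)
FOLLOW(<S>) includes $ since <S> is the start symbol.
FOLLOW(<S>): <S> appears on no right-hand side. Thus FOLLOW(<S>) = {$}.
FOLLOW(<F>): in <S>→<K> u <F>, the suffix after <F> is empty, so FOLLOW(<F>) ⊇ FOLLOW(<S>) = {$}; in <S>→r <K> <F>, the suffix after <F> is empty, so FOLLOW(<F>) ⊇ FOLLOW(<S>) = {$}. Thus FOLLOW(<F>) = {$}.
For <F> → ε: FIRST(ε) = {ε}, so it goes in M[<F>, t] for t ∈ {}; since ε ∈ FIRST, also for every t ∈ FOLLOW(<F>) = {$}.
For <F> → u u: FIRST(u u) = {u}, so it goes in M[<F>, t] for t ∈ {u}.
None of these place a production in M[<F>, w].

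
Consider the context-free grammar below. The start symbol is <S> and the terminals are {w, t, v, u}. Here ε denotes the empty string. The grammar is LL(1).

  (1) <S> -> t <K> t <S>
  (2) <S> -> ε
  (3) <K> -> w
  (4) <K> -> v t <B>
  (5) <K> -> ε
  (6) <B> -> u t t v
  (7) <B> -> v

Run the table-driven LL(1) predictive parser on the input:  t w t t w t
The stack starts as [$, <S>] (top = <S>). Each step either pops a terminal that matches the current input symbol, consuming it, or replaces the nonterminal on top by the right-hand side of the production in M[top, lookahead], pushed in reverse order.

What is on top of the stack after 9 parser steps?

step 1: stack=$ <S>  input=t w t t w t $  — expand <S> -> t <K> t <S>
step 2: stack=$ <S> t <K> t  input=t w t t w t $  — match t
step 3: stack=$ <S> t <K>  input=w t t w t $  — expand <K> -> w
step 4: stack=$ <S> t w  input=w t t w t $  — match w
step 5: stack=$ <S> t  input=t t w t $  — match t
step 6: stack=$ <S>  input=t w t $  — expand <S> -> t <K> t <S>
step 7: stack=$ <S> t <K> t  input=t w t $  — match t
step 8: stack=$ <S> t <K>  input=w t $  — expand <K> -> w
step 9: stack=$ <S> t w  input=w t $  — match w
Stack after step 9: $ <S> t (top = t).

t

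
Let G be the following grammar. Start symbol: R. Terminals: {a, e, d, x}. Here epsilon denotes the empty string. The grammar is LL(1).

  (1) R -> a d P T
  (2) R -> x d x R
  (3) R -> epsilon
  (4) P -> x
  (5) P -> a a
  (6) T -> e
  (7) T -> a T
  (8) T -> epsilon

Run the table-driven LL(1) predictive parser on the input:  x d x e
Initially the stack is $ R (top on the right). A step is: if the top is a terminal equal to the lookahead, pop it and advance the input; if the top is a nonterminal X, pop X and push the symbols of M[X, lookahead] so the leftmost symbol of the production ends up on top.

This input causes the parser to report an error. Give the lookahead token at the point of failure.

e

step 1: stack=$ R  input=x d x e $  — expand R -> x d x R
step 2: stack=$ R x d x  input=x d x e $  — match x
step 3: stack=$ R x d  input=d x e $  — match d
step 4: stack=$ R x  input=x e $  — match x
step 5: stack=$ R  input=e $  — error: M[R, e] is empty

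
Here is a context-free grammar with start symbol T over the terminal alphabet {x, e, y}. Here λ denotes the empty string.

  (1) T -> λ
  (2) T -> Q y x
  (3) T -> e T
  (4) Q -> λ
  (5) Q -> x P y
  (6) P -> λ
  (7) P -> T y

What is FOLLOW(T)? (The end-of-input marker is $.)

{$, y}

FIRST(Q) = {λ, x}
FIRST(T) = {λ, e, x, y}  (via Q y x)
FIRST(P) = {λ, e, x, y}  (via T y)
FOLLOW(T) includes $ since T is the start symbol.
FOLLOW(T): in T->e T, the suffix after T is empty (adds nothing new); in P->T y, T is followed by y with FIRST {y}. Thus FOLLOW(T) = {$, y}.
FOLLOW(Q): in T->Q y x, Q is followed by y x with FIRST {y}. Thus FOLLOW(Q) = {y}.
FOLLOW(P): in Q->x P y, P is followed by y with FIRST {y}. Thus FOLLOW(P) = {y}.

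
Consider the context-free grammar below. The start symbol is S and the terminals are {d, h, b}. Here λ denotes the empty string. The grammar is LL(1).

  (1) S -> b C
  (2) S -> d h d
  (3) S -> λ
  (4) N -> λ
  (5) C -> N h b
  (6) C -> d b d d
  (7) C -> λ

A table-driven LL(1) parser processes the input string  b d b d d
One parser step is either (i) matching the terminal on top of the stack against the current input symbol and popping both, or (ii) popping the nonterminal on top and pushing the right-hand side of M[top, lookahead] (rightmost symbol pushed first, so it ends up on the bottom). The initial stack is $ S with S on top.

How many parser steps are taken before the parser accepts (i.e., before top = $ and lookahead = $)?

7

     Stack      Input        Action
  1  $ S        b d b d d $  expand S -> b C
  2  $ C b      b d b d d $  match b
  3  $ C        d b d d $    expand C -> d b d d
  4  $ d d b d  d b d d $    match d
  5  $ d d b    b d d $      match b
  6  $ d d      d d $        match d
  7  $ d        d $          match d
Accept reached after 7 steps.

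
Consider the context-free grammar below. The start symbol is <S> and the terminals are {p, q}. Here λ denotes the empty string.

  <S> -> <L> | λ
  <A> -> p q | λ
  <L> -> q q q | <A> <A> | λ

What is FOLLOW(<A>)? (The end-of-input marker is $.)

{$, p}

FIRST(<A>) = {λ, p}
FIRST(<L>) = {λ, p, q}  (via <A> <A>)
FIRST(<S>) = {λ, p, q}  (via <L>)
FOLLOW(<S>) includes $ since <S> is the start symbol.
FOLLOW(<S>): <S> appears on no right-hand side. Thus FOLLOW(<S>) = {$}.
FOLLOW(<L>): in <S>-><L>, the suffix after <L> is empty, so FOLLOW(<L>) ⊇ FOLLOW(<S>) = {$}. Thus FOLLOW(<L>) = {$}.
FOLLOW(<A>): in <L>-><A> <A> (occurrence 1), <A> is followed by <A> with FIRST {λ, p}; in <L>-><A> <A> (occurrence 1), the suffix after <A> is nullable, so FOLLOW(<A>) ⊇ FOLLOW(<L>) = {$}; in <L>-><A> <A> (occurrence 2), the suffix after <A> is empty, so FOLLOW(<A>) ⊇ FOLLOW(<L>) = {$}. Thus FOLLOW(<A>) = {$, p}.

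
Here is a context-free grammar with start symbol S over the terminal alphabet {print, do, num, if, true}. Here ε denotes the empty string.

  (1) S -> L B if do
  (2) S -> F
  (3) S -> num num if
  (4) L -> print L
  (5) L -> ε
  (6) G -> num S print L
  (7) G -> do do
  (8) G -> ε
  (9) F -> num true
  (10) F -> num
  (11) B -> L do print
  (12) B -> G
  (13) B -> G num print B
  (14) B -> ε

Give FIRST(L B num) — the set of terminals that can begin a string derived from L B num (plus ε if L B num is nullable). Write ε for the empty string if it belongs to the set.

FIRST(L): from L->print L we get {print}; from L->ε we get {ε}. So FIRST(L) = {ε, print}.
FIRST(G): from G->num S print L we get {num}; from G->do do we get {do}; from G->ε we get {ε}. So FIRST(G) = {ε, do, num}.
FIRST(F): from F->num true we get {num}; from F->num we get {num}. So FIRST(F) = {num}.
FIRST(B): from B->L do print we get {do, print}; from B->G we get {ε, do, num}; from B->G num print B we get {do, num}; from B->ε we get {ε}. So FIRST(B) = {ε, do, num, print}.
FIRST(S): from S->L B if do we get {do, if, num, print}; from S->F we get {num}; from S->num num if we get {num}. So FIRST(S) = {do, if, num, print}.
FIRST(L B num): take FIRST of each symbol in turn, carrying on past any symbol whose FIRST contains ε; result {do, num, print}.

{do, num, print}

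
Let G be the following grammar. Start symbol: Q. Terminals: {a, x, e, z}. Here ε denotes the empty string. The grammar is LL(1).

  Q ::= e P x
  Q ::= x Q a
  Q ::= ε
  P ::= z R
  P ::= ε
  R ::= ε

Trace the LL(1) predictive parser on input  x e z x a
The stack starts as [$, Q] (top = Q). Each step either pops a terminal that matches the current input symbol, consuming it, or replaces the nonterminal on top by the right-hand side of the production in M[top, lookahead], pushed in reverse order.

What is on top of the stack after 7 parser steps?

step 1: stack=$ Q  input=x e z x a $  — expand Q ::= x Q a
step 2: stack=$ a Q x  input=x e z x a $  — match x
step 3: stack=$ a Q  input=e z x a $  — expand Q ::= e P x
step 4: stack=$ a x P e  input=e z x a $  — match e
step 5: stack=$ a x P  input=z x a $  — expand P ::= z R
step 6: stack=$ a x R z  input=z x a $  — match z
step 7: stack=$ a x R  input=x a $  — expand R ::= ε
Stack after step 7: $ a x (top = x).

x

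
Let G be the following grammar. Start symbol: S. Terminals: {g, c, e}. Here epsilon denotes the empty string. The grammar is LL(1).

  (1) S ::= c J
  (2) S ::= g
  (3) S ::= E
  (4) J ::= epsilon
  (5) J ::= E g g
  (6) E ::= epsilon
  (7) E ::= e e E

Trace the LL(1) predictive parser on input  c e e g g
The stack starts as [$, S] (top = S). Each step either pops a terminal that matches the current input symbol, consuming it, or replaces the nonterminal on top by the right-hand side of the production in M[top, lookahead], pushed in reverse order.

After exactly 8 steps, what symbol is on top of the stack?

step 1: stack=$ S  input=c e e g g $  — expand S ::= c J
step 2: stack=$ J c  input=c e e g g $  — match c
step 3: stack=$ J  input=e e g g $  — expand J ::= E g g
step 4: stack=$ g g E  input=e e g g $  — expand E ::= e e E
step 5: stack=$ g g E e e  input=e e g g $  — match e
step 6: stack=$ g g E e  input=e g g $  — match e
step 7: stack=$ g g E  input=g g $  — expand E ::= epsilon
step 8: stack=$ g g  input=g g $  — match g
Stack after step 8: $ g (top = g).

g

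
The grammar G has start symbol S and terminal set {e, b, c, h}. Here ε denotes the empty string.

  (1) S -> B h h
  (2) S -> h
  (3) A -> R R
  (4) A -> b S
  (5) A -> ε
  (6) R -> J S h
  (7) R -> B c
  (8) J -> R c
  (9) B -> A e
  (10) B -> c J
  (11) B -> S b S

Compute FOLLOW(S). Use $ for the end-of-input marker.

{$, b, c, e, h}

FIRST(S) = {b, c, e, h}  (via B h h)
FIRST(A) = {ε, b, c, e, h}  (via R R)
FIRST(B) = {b, c, e, h}  (via A e, S b S)
FIRST(R) = {b, c, e, h}  (via J S h, B c)
FIRST(J) = {b, c, e, h}  (via R c)
FOLLOW(S) includes $ since S is the start symbol.
FOLLOW(A): in B->A e, A is followed by e with FIRST {e}. Thus FOLLOW(A) = {e}.
FOLLOW(R): in A->R R (occurrence 1), R is followed by R with FIRST {b, c, e, h}; in A->R R (occurrence 2), the suffix after R is empty, so FOLLOW(R) ⊇ FOLLOW(A) = {e}; in J->R c, R is followed by c with FIRST {c}. Thus FOLLOW(R) = {b, c, e, h}.
FOLLOW(B): in S->B h h, B is followed by h h with FIRST {h}; in R->B c, B is followed by c with FIRST {c}. Thus FOLLOW(B) = {c, h}.
FOLLOW(S): in A->b S, the suffix after S is empty, so FOLLOW(S) ⊇ FOLLOW(A) = {e}; in R->J S h, S is followed by h with FIRST {h}; in B->S b S (occurrence 1), S is followed by b S with FIRST {b}; in B->S b S (occurrence 2), the suffix after S is empty, so FOLLOW(S) ⊇ FOLLOW(B) = {c, h}. Thus FOLLOW(S) = {$, b, c, e, h}.
FOLLOW(J): in R->J S h, J is followed by S h with FIRST {b, c, e, h}; in B->c J, the suffix after J is empty, so FOLLOW(J) ⊇ FOLLOW(B) = {c, h}. Thus FOLLOW(J) = {b, c, e, h}.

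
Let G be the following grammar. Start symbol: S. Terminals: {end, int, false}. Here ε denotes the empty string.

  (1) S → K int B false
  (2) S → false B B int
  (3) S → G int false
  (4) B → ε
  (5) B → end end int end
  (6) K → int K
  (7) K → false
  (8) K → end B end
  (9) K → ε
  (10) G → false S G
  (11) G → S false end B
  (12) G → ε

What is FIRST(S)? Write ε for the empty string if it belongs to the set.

{end, false, int}

FIRST(B): from B→ε we get {ε}; from B→end end int end we get {end}. So FIRST(B) = {ε, end}.
FIRST(K): from K→int K we get {int}; from K→false we get {false}; from K→end B end we get {end}; from K→ε we get {ε}. So FIRST(K) = {ε, end, false, int}.
FIRST(S): from S→K int B false we get {end, false, int}; from S→false B B int we get {false}; from S→G int false we get {end, false, int}. So FIRST(S) = {end, false, int}.
FIRST(G): from G→false S G we get {false}; from G→S false end B we get {end, false, int}; from G→ε we get {ε}. So FIRST(G) = {ε, end, false, int}.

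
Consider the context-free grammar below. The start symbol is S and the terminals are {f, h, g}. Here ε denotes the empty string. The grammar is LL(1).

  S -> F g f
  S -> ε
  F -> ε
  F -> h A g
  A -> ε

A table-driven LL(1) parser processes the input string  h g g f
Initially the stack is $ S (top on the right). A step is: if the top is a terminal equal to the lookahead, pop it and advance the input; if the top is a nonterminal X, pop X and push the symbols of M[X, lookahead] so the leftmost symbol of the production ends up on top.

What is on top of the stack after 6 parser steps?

     Stack        Input      Action
  1  $ S          h g g f $  expand S -> F g f
  2  $ f g F      h g g f $  expand F -> h A g
  3  $ f g g A h  h g g f $  match h
  4  $ f g g A    g g f $    expand A -> ε
  5  $ f g g      g g f $    match g
  6  $ f g        g f $      match g
Stack after step 6: $ f (top = f).

f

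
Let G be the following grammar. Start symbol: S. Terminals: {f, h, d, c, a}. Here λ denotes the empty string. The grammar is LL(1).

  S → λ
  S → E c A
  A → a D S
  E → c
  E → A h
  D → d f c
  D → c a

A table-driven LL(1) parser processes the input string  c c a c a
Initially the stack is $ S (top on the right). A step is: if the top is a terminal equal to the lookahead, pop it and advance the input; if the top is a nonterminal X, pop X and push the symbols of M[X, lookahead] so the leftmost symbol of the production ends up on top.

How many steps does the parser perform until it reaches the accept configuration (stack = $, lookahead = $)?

      Stack    Input        Action
   1  $ S      c c a c a $  expand S → E c A
   2  $ A c E  c c a c a $  expand E → c
   3  $ A c c  c c a c a $  match c
   4  $ A c    c a c a $    match c
   5  $ A      a c a $      expand A → a D S
   6  $ S D a  a c a $      match a
   7  $ S D    c a $        expand D → c a
   8  $ S a c  c a $        match c
   9  $ S a    a $          match a
  10  $ S      $            expand S → λ
Accept reached after 10 steps.

10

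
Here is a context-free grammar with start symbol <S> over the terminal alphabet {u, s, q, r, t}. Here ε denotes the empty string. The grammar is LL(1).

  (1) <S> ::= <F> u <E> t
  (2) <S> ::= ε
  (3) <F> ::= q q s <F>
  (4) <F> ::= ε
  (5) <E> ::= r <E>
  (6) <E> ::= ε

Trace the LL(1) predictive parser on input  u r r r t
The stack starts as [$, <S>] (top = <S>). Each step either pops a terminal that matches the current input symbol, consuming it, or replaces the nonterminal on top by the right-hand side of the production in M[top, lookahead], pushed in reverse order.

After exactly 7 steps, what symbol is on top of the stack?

<E>

     Stack          Input        Action
  1  $ <S>          u r r r t $  expand <S> ::= <F> u <E> t
  2  $ t <E> u <F>  u r r r t $  expand <F> ::= ε
  3  $ t <E> u      u r r r t $  match u
  4  $ t <E>        r r r t $    expand <E> ::= r <E>
  5  $ t <E> r      r r r t $    match r
  6  $ t <E>        r r t $      expand <E> ::= r <E>
  7  $ t <E> r      r r t $      match r
Stack after step 7: $ t <E> (top = <E>).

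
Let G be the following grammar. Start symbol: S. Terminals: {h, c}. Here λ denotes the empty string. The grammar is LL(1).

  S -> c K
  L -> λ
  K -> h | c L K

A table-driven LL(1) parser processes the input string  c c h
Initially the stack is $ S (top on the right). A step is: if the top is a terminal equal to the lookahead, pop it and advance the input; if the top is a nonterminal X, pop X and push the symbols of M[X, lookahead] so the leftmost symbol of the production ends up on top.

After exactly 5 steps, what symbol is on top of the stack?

step 1: stack=$ S  input=c c h $  — expand S -> c K
step 2: stack=$ K c  input=c c h $  — match c
step 3: stack=$ K  input=c h $  — expand K -> c L K
step 4: stack=$ K L c  input=c h $  — match c
step 5: stack=$ K L  input=h $  — expand L -> λ
Stack after step 5: $ K (top = K).

K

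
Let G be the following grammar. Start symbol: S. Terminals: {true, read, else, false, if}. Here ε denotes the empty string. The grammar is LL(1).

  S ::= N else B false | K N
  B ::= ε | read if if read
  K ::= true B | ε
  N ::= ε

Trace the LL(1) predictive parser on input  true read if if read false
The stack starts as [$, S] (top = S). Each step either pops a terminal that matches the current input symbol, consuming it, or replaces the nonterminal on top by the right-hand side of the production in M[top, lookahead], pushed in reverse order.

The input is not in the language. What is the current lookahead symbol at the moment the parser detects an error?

false

     Stack                Input                         Action
  1  $ S                  true read if if read false $  expand S ::= K N
  2  $ N K                true read if if read false $  expand K ::= true B
  3  $ N B true           true read if if read false $  match true
  4  $ N B                read if if read false $       expand B ::= read if if read
  5  $ N read if if read  read if if read false $       match read
  6  $ N read if if       if if read false $            match if
  7  $ N read if          if read false $               match if
  8  $ N read             read false $                  match read
  9  $ N                  false $                       error: M[N, false] is empty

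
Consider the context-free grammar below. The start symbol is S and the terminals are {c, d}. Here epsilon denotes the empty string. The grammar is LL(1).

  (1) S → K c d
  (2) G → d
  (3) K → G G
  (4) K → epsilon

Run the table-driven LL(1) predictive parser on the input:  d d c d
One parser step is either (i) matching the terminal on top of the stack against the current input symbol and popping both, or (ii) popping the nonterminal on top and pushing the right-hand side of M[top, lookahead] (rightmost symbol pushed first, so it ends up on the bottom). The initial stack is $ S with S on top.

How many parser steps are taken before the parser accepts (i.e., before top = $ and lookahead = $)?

     Stack      Input      Action
  1  $ S        d d c d $  expand S → K c d
  2  $ d c K    d d c d $  expand K → G G
  3  $ d c G G  d d c d $  expand G → d
  4  $ d c G d  d d c d $  match d
  5  $ d c G    d c d $    expand G → d
  6  $ d c d    d c d $    match d
  7  $ d c      c d $      match c
  8  $ d        d $        match d
Accept reached after 8 steps.

8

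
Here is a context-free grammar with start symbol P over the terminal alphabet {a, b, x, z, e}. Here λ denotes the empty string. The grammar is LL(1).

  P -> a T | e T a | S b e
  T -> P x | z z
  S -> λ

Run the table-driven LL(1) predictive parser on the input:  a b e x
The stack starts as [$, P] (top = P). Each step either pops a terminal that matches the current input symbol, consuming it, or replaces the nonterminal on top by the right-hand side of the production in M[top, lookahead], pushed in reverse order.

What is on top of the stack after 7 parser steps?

x

step 1: stack=$ P  input=a b e x $  — expand P -> a T
step 2: stack=$ T a  input=a b e x $  — match a
step 3: stack=$ T  input=b e x $  — expand T -> P x
step 4: stack=$ x P  input=b e x $  — expand P -> S b e
step 5: stack=$ x e b S  input=b e x $  — expand S -> λ
step 6: stack=$ x e b  input=b e x $  — match b
step 7: stack=$ x e  input=e x $  — match e
Stack after step 7: $ x (top = x).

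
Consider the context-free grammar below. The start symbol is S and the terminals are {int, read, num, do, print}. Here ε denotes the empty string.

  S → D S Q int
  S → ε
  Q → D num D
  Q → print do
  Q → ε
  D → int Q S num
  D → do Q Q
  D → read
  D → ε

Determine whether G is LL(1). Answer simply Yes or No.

FIRST(S) = {ε, do, int, num, print, read}
FIRST(Q) = {ε, do, int, num, print, read}
FIRST(D) = {ε, do, int, read}
FOLLOW(S) = {$, do, int, num, print, read}
FOLLOW(Q) = {do, int, num, print, read}
FOLLOW(D) = {do, int, num, print, read}
Cell M[D, do] receives both D → do Q Q and D → ε — the grammar is not LL(1).

No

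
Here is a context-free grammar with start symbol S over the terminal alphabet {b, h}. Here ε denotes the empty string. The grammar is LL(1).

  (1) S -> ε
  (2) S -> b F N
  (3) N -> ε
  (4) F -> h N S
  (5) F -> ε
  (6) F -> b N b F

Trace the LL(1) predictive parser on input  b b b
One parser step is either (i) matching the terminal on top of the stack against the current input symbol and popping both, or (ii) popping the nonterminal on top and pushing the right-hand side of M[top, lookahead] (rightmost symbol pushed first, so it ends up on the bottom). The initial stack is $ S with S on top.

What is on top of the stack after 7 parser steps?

step 1: stack=$ S  input=b b b $  — expand S -> b F N
step 2: stack=$ N F b  input=b b b $  — match b
step 3: stack=$ N F  input=b b $  — expand F -> b N b F
step 4: stack=$ N F b N b  input=b b $  — match b
step 5: stack=$ N F b N  input=b $  — expand N -> ε
step 6: stack=$ N F b  input=b $  — match b
step 7: stack=$ N F  input=$  — expand F -> ε
Stack after step 7: $ N (top = N).

N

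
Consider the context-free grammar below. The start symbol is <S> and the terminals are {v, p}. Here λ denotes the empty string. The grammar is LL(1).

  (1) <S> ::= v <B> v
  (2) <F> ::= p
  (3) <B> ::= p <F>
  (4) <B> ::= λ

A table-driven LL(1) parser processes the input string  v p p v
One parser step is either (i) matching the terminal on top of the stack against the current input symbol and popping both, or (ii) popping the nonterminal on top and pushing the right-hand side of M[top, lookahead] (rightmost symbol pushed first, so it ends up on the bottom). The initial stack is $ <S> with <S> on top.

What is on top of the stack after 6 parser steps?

v

     Stack      Input      Action
  1  $ <S>      v p p v $  expand <S> ::= v <B> v
  2  $ v <B> v  v p p v $  match v
  3  $ v <B>    p p v $    expand <B> ::= p <F>
  4  $ v <F> p  p p v $    match p
  5  $ v <F>    p v $      expand <F> ::= p
  6  $ v p      p v $      match p
Stack after step 6: $ v (top = v).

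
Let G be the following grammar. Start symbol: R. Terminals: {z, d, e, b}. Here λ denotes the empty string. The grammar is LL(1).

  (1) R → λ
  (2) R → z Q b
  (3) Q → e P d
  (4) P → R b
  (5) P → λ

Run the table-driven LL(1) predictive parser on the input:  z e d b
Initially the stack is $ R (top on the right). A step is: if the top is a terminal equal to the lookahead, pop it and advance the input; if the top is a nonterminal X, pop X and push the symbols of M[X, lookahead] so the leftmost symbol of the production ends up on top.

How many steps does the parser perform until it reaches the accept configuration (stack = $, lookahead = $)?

step 1: stack=$ R  input=z e d b $  — expand R → z Q b
step 2: stack=$ b Q z  input=z e d b $  — match z
step 3: stack=$ b Q  input=e d b $  — expand Q → e P d
step 4: stack=$ b d P e  input=e d b $  — match e
step 5: stack=$ b d P  input=d b $  — expand P → λ
step 6: stack=$ b d  input=d b $  — match d
step 7: stack=$ b  input=b $  — match b
Accept reached after 7 steps.

7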